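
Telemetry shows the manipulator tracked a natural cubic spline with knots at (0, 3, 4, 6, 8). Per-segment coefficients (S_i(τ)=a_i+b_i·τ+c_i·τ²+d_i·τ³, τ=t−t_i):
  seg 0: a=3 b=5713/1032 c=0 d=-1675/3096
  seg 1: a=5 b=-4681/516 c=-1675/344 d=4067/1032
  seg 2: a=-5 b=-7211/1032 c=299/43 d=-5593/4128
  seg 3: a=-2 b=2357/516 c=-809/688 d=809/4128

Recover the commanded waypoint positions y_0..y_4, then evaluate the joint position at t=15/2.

y_0 = S_0(0) = a_0 = 3
y_1 = S_1(0) = a_1 = 5
y_2 = S_2(0) = a_2 = -5
y_3 = S_3(0) = a_3 = -2
y_4 = S_3(2) = 4
t_q=15/2 is in segment 3 (τ=3/2); S_3(τ)=31565/11008

y_0=3 y_1=5 y_2=-5 y_3=-2 y_4=4
S(15/2) = 31565/11008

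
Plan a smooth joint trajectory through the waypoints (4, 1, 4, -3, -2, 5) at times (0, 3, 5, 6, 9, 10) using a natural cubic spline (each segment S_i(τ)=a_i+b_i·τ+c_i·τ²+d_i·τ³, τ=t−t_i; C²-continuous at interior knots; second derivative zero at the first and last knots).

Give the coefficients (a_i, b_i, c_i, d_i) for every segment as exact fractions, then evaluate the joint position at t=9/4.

Δ: Δ0=-1, Δ1=3/2, Δ2=-7, Δ3=1/3, Δ4=7
row 1: diag=10, rhs=15; c'=1/5, d'=3/2
row 2: denom=6−2·1/5=28/5; d'=(-51−2·3/2)/(28/5)=-135/14
row 3: denom=8−1·5/28=219/28; d'=(44−1·-135/14)/(219/28)=1502/219
row 4: denom=8−3·28/73=500/73; d'=(40−3·1502/219)/(500/73)=709/250
back: M4=709/250
back: M3=1502/219−28/73·709/250=2164/375
back: M2=-135/14−5/28·2164/375=-1601/150
back: M1=3/2−1/5·-1601/150=1363/375
M: M0=0, M1=1363/375, M2=-1601/150, M3=2164/375, M4=709/250, M5=0
seg 0: a=4, c=M0/2=0, d=(M1−M0)/(6·3)=1363/6750, b=Δ0−h0·(2M0+M1)/6=-2113/750
seg 1: a=1, c=M1/2=1363/750, d=(M2−M1)/(6·2)=-3577/3000, b=Δ1−h1·(2M1+M2)/6=988/375
seg 2: a=4, c=M2/2=-1601/300, d=(M3−M2)/(6·1)=4111/1500, b=Δ2−h2·(2M2+M3)/6=-1101/250
seg 3: a=-3, c=M3/2=1082/375, d=(M4−M3)/(6·3)=-2201/13500, b=Δ3−h3·(2M3+M4)/6=-10283/1500
seg 4: a=-2, c=M4/2=709/500, d=(M5−M4)/(6·1)=-709/1500, b=Δ4−h4·(2M4+M5)/6=4541/750
t_q=9/4 → seg 0, τ=9/4; S=4+-2113/750·τ+0·τ²+1363/6750·τ³=-623/16000

  seg 0: a=4 b=-2113/750 c=0 d=1363/6750
  seg 1: a=1 b=988/375 c=1363/750 d=-3577/3000
  seg 2: a=4 b=-1101/250 c=-1601/300 d=4111/1500
  seg 3: a=-3 b=-10283/1500 c=1082/375 d=-2201/13500
  seg 4: a=-2 b=4541/750 c=709/500 d=-709/1500
S(9/4) = -623/16000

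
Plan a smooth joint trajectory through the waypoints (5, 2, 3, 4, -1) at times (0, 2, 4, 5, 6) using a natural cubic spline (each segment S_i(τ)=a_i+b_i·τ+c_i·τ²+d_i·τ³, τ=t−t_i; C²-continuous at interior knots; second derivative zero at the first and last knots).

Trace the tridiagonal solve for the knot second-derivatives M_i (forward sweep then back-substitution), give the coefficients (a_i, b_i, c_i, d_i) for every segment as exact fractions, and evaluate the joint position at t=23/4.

Δ: Δ0=-3/2, Δ1=1/2, Δ2=1, Δ3=-5
row 1: diag=8, rhs=12; c'=1/4, d'=3/2
row 2: denom=6−2·1/4=11/2; d'=(3−2·3/2)/(11/2)=0
row 3: denom=4−1·2/11=42/11; d'=(-36−1·0)/(42/11)=-66/7
back: M3=-66/7
back: M2=0−2/11·-66/7=12/7
back: M1=3/2−1/4·12/7=15/14
M: M0=0, M1=15/14, M2=12/7, M3=-66/7, M4=0
seg 0: a=5, c=M0/2=0, d=(M1−M0)/(6·2)=5/56, b=Δ0−h0·(2M0+M1)/6=-13/7
seg 1: a=2, c=M1/2=15/28, d=(M2−M1)/(6·2)=3/56, b=Δ1−h1·(2M1+M2)/6=-11/14
seg 2: a=3, c=M2/2=6/7, d=(M3−M2)/(6·1)=-13/7, b=Δ2−h2·(2M2+M3)/6=2
seg 3: a=4, c=M3/2=-33/7, d=(M4−M3)/(6·1)=11/7, b=Δ3−h3·(2M3+M4)/6=-13/7
t_q=23/4 → seg 3, τ=3/4; S=4+-13/7·τ+-33/7·τ²+11/7·τ³=277/448

  seg 0: a=5 b=-13/7 c=0 d=5/56
  seg 1: a=2 b=-11/14 c=15/28 d=3/56
  seg 2: a=3 b=2 c=6/7 d=-13/7
  seg 3: a=4 b=-13/7 c=-33/7 d=11/7
S(23/4) = 277/448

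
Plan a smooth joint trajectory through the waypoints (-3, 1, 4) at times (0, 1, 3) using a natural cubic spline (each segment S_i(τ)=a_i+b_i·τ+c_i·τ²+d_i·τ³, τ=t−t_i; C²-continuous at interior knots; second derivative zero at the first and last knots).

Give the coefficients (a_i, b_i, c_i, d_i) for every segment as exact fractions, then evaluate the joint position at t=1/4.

  seg 0: a=-3 b=53/12 c=0 d=-5/12
  seg 1: a=1 b=19/6 c=-5/4 d=5/24
S(1/4) = -487/256

Δ: Δ0=4, Δ1=3/2
row 1: diag=6, rhs=-15; c'=1/3, d'=-5/2
back: M1=-5/2
M: M0=0, M1=-5/2, M2=0
seg 0: a=-3, c=M0/2=0, d=(M1−M0)/(6·1)=-5/12, b=Δ0−h0·(2M0+M1)/6=53/12
seg 1: a=1, c=M1/2=-5/4, d=(M2−M1)/(6·2)=5/24, b=Δ1−h1·(2M1+M2)/6=19/6
t_q=1/4 → seg 0, τ=1/4; S=-3+53/12·τ+0·τ²+-5/12·τ³=-487/256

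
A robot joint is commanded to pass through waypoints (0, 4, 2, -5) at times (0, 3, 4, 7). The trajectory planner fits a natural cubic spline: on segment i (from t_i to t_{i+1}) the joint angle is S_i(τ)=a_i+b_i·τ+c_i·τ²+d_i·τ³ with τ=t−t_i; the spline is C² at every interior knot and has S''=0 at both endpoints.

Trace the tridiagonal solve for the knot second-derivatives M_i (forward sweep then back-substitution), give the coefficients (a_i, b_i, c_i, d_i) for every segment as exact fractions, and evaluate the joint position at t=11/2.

  seg 0: a=0 b=163/63 c=0 d=-79/567
  seg 1: a=4 b=-74/63 c=-79/63 d=3/7
  seg 2: a=2 b=-151/63 c=2/63 d=-2/567
S(11/2) = -43/28

Δ: Δ0=4/3, Δ1=-2, Δ2=-7/3
row 1: diag=8, rhs=-20; c'=1/8, d'=-5/2
row 2: denom=8−1·1/8=63/8; d'=(-2−1·-5/2)/(63/8)=4/63
back: M2=4/63
back: M1=-5/2−1/8·4/63=-158/63
M: M0=0, M1=-158/63, M2=4/63, M3=0
seg 0: a=0, c=M0/2=0, d=(M1−M0)/(6·3)=-79/567, b=Δ0−h0·(2M0+M1)/6=163/63
seg 1: a=4, c=M1/2=-79/63, d=(M2−M1)/(6·1)=3/7, b=Δ1−h1·(2M1+M2)/6=-74/63
seg 2: a=2, c=M2/2=2/63, d=(M3−M2)/(6·3)=-2/567, b=Δ2−h2·(2M2+M3)/6=-151/63
t_q=11/2 → seg 2, τ=3/2; S=2+-151/63·τ+2/63·τ²+-2/567·τ³=-43/28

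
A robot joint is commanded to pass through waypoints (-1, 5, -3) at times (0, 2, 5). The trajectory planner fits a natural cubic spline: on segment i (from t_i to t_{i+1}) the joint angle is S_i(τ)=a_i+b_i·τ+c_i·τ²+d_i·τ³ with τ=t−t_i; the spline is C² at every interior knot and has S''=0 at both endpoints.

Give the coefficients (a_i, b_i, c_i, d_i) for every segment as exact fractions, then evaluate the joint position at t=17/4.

Δ: Δ0=3, Δ1=-8/3
row 1: diag=10, rhs=-34; c'=3/10, d'=-17/5
back: M1=-17/5
M: M0=0, M1=-17/5, M2=0
seg 0: a=-1, c=M0/2=0, d=(M1−M0)/(6·2)=-17/60, b=Δ0−h0·(2M0+M1)/6=62/15
seg 1: a=5, c=M1/2=-17/10, d=(M2−M1)/(6·3)=17/90, b=Δ1−h1·(2M1+M2)/6=11/15
t_q=17/4 → seg 1, τ=9/4; S=5+11/15·τ+-17/10·τ²+17/90·τ³=25/128

  seg 0: a=-1 b=62/15 c=0 d=-17/60
  seg 1: a=5 b=11/15 c=-17/10 d=17/90
S(17/4) = 25/128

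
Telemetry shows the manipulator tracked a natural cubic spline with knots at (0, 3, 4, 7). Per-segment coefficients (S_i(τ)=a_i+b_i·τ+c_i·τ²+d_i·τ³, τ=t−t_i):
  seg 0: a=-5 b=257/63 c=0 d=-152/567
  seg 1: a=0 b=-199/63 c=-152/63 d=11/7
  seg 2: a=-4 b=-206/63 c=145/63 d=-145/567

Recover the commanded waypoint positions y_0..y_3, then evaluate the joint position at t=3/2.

y_0=-5 y_1=0 y_2=-4 y_3=0
S(3/2) = 3/14

y_0 = S_0(0) = a_0 = -5
y_1 = S_1(0) = a_1 = 0
y_2 = S_2(0) = a_2 = -4
y_3 = S_2(3) = 0
t_q=3/2 is in segment 0 (τ=3/2); S_0(τ)=3/14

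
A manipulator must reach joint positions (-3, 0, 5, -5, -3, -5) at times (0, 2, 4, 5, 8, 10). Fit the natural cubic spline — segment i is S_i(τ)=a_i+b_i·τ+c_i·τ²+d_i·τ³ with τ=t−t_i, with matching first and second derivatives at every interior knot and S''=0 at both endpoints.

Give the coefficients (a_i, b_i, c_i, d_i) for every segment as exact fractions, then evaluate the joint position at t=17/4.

Δ: Δ0=3/2, Δ1=5/2, Δ2=-10, Δ3=2/3, Δ4=-1
row 1: diag=8, rhs=6; c'=1/4, d'=3/4
row 2: denom=6−2·1/4=11/2; d'=(-75−2·3/4)/(11/2)=-153/11
row 3: denom=8−1·2/11=86/11; d'=(64−1·-153/11)/(86/11)=857/86
row 4: denom=10−3·33/86=761/86; d'=(-10−3·857/86)/(761/86)=-3431/761
back: M4=-3431/761
back: M3=857/86−33/86·-3431/761=8900/761
back: M2=-153/11−2/11·8900/761=-12203/761
back: M1=3/4−1/4·-12203/761=7243/1522
M: M0=0, M1=7243/1522, M2=-12203/761, M3=8900/761, M4=-3431/761, M5=0
seg 0: a=-3, c=M0/2=0, d=(M1−M0)/(6·2)=7243/18264, b=Δ0−h0·(2M0+M1)/6=-197/2283
seg 1: a=0, c=M1/2=7243/3044, d=(M2−M1)/(6·2)=-31649/18264, b=Δ1−h1·(2M1+M2)/6=21335/4566
seg 2: a=5, c=M2/2=-12203/1522, d=(M3−M2)/(6·1)=21103/4566, b=Δ2−h2·(2M2+M3)/6=-15077/2283
seg 3: a=-5, c=M3/2=4450/761, d=(M4−M3)/(6·3)=-12331/13698, b=Δ3−h3·(2M3+M4)/6=-40063/4566
seg 4: a=-3, c=M4/2=-3431/1522, d=(M5−M4)/(6·2)=3431/9132, b=Δ4−h4·(2M4+M5)/6=4579/2283
t_q=17/4 → seg 2, τ=1/4; S=5+-15077/2283·τ+-12203/1522·τ²+21103/4566·τ³=284441/97408

  seg 0: a=-3 b=-197/2283 c=0 d=7243/18264
  seg 1: a=0 b=21335/4566 c=7243/3044 d=-31649/18264
  seg 2: a=5 b=-15077/2283 c=-12203/1522 d=21103/4566
  seg 3: a=-5 b=-40063/4566 c=4450/761 d=-12331/13698
  seg 4: a=-3 b=4579/2283 c=-3431/1522 d=3431/9132
S(17/4) = 284441/97408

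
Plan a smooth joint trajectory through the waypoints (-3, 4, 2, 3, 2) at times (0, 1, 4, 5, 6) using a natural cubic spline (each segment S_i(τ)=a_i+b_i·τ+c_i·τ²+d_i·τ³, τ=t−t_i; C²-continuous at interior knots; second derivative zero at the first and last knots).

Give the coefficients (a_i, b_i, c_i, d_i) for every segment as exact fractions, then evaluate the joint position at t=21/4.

Δ: Δ0=7, Δ1=-2/3, Δ2=1, Δ3=-1
row 1: diag=8, rhs=-46; c'=3/8, d'=-23/4
row 2: denom=8−3·3/8=55/8; d'=(10−3·-23/4)/(55/8)=218/55
row 3: denom=4−1·8/55=212/55; d'=(-12−1·218/55)/(212/55)=-439/106
back: M3=-439/106
back: M2=218/55−8/55·-439/106=242/53
back: M1=-23/4−3/8·242/53=-791/106
M: M0=0, M1=-791/106, M2=242/53, M3=-439/106, M4=0
seg 0: a=-3, c=M0/2=0, d=(M1−M0)/(6·1)=-791/636, b=Δ0−h0·(2M0+M1)/6=5243/636
seg 1: a=4, c=M1/2=-791/212, d=(M2−M1)/(6·3)=425/636, b=Δ1−h1·(2M1+M2)/6=1435/318
seg 2: a=2, c=M2/2=121/53, d=(M3−M2)/(6·1)=-923/636, b=Δ2−h2·(2M2+M3)/6=107/636
seg 3: a=3, c=M3/2=-439/212, d=(M4−M3)/(6·1)=439/636, b=Δ3−h3·(2M3+M4)/6=121/318
t_q=21/4 → seg 3, τ=1/4; S=3+121/318·τ+-439/212·τ²+439/636·τ³=40385/13568

  seg 0: a=-3 b=5243/636 c=0 d=-791/636
  seg 1: a=4 b=1435/318 c=-791/212 d=425/636
  seg 2: a=2 b=107/636 c=121/53 d=-923/636
  seg 3: a=3 b=121/318 c=-439/212 d=439/636
S(21/4) = 40385/13568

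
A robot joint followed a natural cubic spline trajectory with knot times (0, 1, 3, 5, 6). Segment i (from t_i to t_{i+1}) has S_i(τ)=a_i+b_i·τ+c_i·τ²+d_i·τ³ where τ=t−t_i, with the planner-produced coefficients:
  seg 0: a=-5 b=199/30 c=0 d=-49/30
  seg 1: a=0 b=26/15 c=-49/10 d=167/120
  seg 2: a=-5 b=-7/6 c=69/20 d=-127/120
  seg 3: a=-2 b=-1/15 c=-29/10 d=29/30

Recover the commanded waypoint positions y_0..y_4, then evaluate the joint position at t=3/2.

y_0=-5 y_1=0 y_2=-5 y_3=-2 y_4=-4
S(3/2) = -59/320

y_0 = S_0(0) = a_0 = -5
y_1 = S_1(0) = a_1 = 0
y_2 = S_2(0) = a_2 = -5
y_3 = S_3(0) = a_3 = -2
y_4 = S_3(1) = -4
t_q=3/2 is in segment 1 (τ=1/2); S_1(τ)=-59/320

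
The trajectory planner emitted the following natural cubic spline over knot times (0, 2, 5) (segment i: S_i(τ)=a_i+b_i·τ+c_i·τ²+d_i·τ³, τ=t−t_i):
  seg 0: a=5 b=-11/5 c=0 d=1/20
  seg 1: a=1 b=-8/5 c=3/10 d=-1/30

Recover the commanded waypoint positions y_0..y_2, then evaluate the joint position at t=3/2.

y_0=5 y_1=1 y_2=-2
S(3/2) = 299/160

y_0 = S_0(0) = a_0 = 5
y_1 = S_1(0) = a_1 = 1
y_2 = S_1(3) = -2
t_q=3/2 is in segment 0 (τ=3/2); S_0(τ)=299/160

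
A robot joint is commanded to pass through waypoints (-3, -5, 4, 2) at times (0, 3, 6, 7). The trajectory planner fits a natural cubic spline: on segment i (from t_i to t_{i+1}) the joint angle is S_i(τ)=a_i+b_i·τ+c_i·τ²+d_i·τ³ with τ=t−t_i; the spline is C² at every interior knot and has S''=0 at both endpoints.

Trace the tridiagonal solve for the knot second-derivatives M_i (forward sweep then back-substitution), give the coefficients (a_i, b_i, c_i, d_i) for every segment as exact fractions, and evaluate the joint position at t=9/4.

Δ: Δ0=-2/3, Δ1=3, Δ2=-2
row 1: diag=12, rhs=22; c'=1/4, d'=11/6
row 2: denom=8−3·1/4=29/4; d'=(-30−3·11/6)/(29/4)=-142/29
back: M2=-142/29
back: M1=11/6−1/4·-142/29=266/87
M: M0=0, M1=266/87, M2=-142/29, M3=0
seg 0: a=-3, c=M0/2=0, d=(M1−M0)/(6·3)=133/783, b=Δ0−h0·(2M0+M1)/6=-191/87
seg 1: a=-5, c=M1/2=133/87, d=(M2−M1)/(6·3)=-346/783, b=Δ1−h1·(2M1+M2)/6=208/87
seg 2: a=4, c=M2/2=-71/29, d=(M3−M2)/(6·1)=71/87, b=Δ2−h2·(2M2+M3)/6=-32/87
t_q=9/4 → seg 0, τ=9/4; S=-3+-191/87·τ+0·τ²+133/783·τ³=-11145/1856

  seg 0: a=-3 b=-191/87 c=0 d=133/783
  seg 1: a=-5 b=208/87 c=133/87 d=-346/783
  seg 2: a=4 b=-32/87 c=-71/29 d=71/87
S(9/4) = -11145/1856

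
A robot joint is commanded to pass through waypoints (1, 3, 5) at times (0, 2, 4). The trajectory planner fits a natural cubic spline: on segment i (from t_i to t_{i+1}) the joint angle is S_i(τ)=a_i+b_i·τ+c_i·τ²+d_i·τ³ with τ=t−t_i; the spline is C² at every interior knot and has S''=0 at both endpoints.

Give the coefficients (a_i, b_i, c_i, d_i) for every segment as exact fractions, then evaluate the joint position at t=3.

  seg 0: a=1 b=1 c=0 d=0
  seg 1: a=3 b=1 c=0 d=0
S(3) = 4

Δ: Δ0=1, Δ1=1
row 1: diag=8, rhs=0; c'=1/4, d'=0
back: M1=0
M: M0=0, M1=0, M2=0
seg 0: a=1, c=M0/2=0, d=(M1−M0)/(6·2)=0, b=Δ0−h0·(2M0+M1)/6=1
seg 1: a=3, c=M1/2=0, d=(M2−M1)/(6·2)=0, b=Δ1−h1·(2M1+M2)/6=1
t_q=3 → seg 1, τ=1; S=3+1·τ+0·τ²+0·τ³=4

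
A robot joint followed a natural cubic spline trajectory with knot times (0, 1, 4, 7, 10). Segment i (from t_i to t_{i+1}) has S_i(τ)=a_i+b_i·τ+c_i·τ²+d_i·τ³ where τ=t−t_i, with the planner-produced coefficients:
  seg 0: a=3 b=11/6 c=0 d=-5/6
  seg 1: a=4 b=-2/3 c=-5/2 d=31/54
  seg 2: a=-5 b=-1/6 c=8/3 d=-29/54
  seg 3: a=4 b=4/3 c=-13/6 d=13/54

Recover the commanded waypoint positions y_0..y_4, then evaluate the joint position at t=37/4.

y_0 = S_0(0) = a_0 = 3
y_1 = S_1(0) = a_1 = 4
y_2 = S_2(0) = a_2 = -5
y_3 = S_3(0) = a_3 = 4
y_4 = S_3(3) = -5
t_q=37/4 is in segment 3 (τ=9/4); S_3(τ)=-157/128

y_0=3 y_1=4 y_2=-5 y_3=4 y_4=-5
S(37/4) = -157/128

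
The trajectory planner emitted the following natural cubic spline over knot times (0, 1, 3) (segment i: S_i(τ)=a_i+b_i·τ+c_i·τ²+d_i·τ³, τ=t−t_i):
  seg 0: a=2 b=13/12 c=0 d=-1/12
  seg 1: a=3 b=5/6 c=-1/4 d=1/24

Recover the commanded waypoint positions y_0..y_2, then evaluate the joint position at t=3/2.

y_0=2 y_1=3 y_2=4
S(3/2) = 215/64

y_0 = S_0(0) = a_0 = 2
y_1 = S_1(0) = a_1 = 3
y_2 = S_1(2) = 4
t_q=3/2 is in segment 1 (τ=1/2); S_1(τ)=215/64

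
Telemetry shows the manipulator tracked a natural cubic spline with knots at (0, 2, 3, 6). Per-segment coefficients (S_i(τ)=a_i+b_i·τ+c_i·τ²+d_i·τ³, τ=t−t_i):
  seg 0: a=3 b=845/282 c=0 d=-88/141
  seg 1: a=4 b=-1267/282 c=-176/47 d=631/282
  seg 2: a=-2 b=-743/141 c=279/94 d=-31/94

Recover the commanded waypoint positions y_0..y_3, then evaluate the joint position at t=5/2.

y_0=3 y_1=4 y_2=-2 y_3=0
S(5/2) = 825/752

y_0 = S_0(0) = a_0 = 3
y_1 = S_1(0) = a_1 = 4
y_2 = S_2(0) = a_2 = -2
y_3 = S_2(3) = 0
t_q=5/2 is in segment 1 (τ=1/2); S_1(τ)=825/752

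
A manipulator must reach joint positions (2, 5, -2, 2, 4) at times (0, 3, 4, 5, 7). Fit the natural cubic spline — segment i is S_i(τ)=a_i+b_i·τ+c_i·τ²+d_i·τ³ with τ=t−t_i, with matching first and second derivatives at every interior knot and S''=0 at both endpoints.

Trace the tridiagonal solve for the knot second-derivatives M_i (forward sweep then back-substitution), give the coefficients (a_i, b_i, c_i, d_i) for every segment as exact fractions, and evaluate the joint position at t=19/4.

Δ: Δ0=1, Δ1=-7, Δ2=4, Δ3=1
row 1: diag=8, rhs=-48; c'=1/8, d'=-6
row 2: denom=4−1·1/8=31/8; d'=(66−1·-6)/(31/8)=576/31
row 3: denom=6−1·8/31=178/31; d'=(-18−1·576/31)/(178/31)=-567/89
back: M3=-567/89
back: M2=576/31−8/31·-567/89=1800/89
back: M1=-6−1/8·1800/89=-759/89
M: M0=0, M1=-759/89, M2=1800/89, M3=-567/89, M4=0
seg 0: a=2, c=M0/2=0, d=(M1−M0)/(6·3)=-253/534, b=Δ0−h0·(2M0+M1)/6=937/178
seg 1: a=5, c=M1/2=-759/178, d=(M2−M1)/(6·1)=853/178, b=Δ1−h1·(2M1+M2)/6=-670/89
seg 2: a=-2, c=M2/2=900/89, d=(M3−M2)/(6·1)=-789/178, b=Δ2−h2·(2M2+M3)/6=-299/178
seg 3: a=2, c=M3/2=-567/178, d=(M4−M3)/(6·2)=189/356, b=Δ3−h3·(2M3+M4)/6=467/89
t_q=19/4 → seg 2, τ=3/4; S=-2+-299/178·τ+900/89·τ²+-789/178·τ³=6361/11392

  seg 0: a=2 b=937/178 c=0 d=-253/534
  seg 1: a=5 b=-670/89 c=-759/178 d=853/178
  seg 2: a=-2 b=-299/178 c=900/89 d=-789/178
  seg 3: a=2 b=467/89 c=-567/178 d=189/356
S(19/4) = 6361/11392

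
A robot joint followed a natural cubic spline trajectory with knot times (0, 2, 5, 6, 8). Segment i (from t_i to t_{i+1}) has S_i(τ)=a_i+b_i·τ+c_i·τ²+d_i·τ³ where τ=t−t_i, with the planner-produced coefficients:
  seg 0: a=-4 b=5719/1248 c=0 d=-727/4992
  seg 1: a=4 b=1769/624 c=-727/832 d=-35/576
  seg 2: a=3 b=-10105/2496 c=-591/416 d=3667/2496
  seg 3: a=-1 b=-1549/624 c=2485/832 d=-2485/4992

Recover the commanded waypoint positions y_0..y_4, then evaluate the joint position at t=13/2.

y_0=-4 y_1=4 y_2=3 y_3=-1 y_4=2
S(13/2) = -20723/13312

y_0 = S_0(0) = a_0 = -4
y_1 = S_1(0) = a_1 = 4
y_2 = S_2(0) = a_2 = 3
y_3 = S_3(0) = a_3 = -1
y_4 = S_3(2) = 2
t_q=13/2 is in segment 3 (τ=1/2); S_3(τ)=-20723/13312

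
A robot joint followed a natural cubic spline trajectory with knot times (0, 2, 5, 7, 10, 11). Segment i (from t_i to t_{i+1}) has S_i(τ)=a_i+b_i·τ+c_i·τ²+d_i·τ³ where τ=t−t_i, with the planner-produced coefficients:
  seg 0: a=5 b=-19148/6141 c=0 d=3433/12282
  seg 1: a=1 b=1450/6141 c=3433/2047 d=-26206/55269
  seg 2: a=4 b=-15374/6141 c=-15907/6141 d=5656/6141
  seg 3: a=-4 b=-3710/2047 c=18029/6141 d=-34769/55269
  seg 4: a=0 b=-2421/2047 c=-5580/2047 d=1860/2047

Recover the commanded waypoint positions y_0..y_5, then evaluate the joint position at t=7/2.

y_0=5 y_1=1 y_2=4 y_3=-4 y_4=0 y_5=-3
S(7/2) = 14441/4094

y_0 = S_0(0) = a_0 = 5
y_1 = S_1(0) = a_1 = 1
y_2 = S_2(0) = a_2 = 4
y_3 = S_3(0) = a_3 = -4
y_4 = S_4(0) = a_4 = 0
y_5 = S_4(1) = -3
t_q=7/2 is in segment 1 (τ=3/2); S_1(τ)=14441/4094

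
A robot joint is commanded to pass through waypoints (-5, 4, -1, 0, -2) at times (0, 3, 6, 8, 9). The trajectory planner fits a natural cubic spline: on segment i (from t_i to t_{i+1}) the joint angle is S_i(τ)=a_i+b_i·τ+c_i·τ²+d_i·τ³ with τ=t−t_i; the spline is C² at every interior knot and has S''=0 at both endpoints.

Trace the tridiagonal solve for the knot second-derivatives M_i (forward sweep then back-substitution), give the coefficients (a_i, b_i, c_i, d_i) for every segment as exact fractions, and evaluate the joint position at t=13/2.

Δ: Δ0=3, Δ1=-5/3, Δ2=1/2, Δ3=-2
row 1: diag=12, rhs=-28; c'=1/4, d'=-7/3
row 2: denom=10−3·1/4=37/4; d'=(13−3·-7/3)/(37/4)=80/37
row 3: denom=6−2·8/37=206/37; d'=(-15−2·80/37)/(206/37)=-715/206
back: M3=-715/206
back: M2=80/37−8/37·-715/206=300/103
back: M1=-7/3−1/4·300/103=-946/309
M: M0=0, M1=-946/309, M2=300/103, M3=-715/206, M4=0
seg 0: a=-5, c=M0/2=0, d=(M1−M0)/(6·3)=-473/2781, b=Δ0−h0·(2M0+M1)/6=1400/309
seg 1: a=4, c=M1/2=-473/309, d=(M2−M1)/(6·3)=923/2781, b=Δ1−h1·(2M1+M2)/6=-19/309
seg 2: a=-1, c=M2/2=150/103, d=(M3−M2)/(6·2)=-1315/2472, b=Δ2−h2·(2M2+M3)/6=-88/309
seg 3: a=0, c=M3/2=-715/412, d=(M4−M3)/(6·1)=715/1236, b=Δ3−h3·(2M3+M4)/6=-521/618
t_q=13/2 → seg 2, τ=1/2; S=-1+-88/309·τ+150/103·τ²+-1315/2472·τ³=-5569/6592

  seg 0: a=-5 b=1400/309 c=0 d=-473/2781
  seg 1: a=4 b=-19/309 c=-473/309 d=923/2781
  seg 2: a=-1 b=-88/309 c=150/103 d=-1315/2472
  seg 3: a=0 b=-521/618 c=-715/412 d=715/1236
S(13/2) = -5569/6592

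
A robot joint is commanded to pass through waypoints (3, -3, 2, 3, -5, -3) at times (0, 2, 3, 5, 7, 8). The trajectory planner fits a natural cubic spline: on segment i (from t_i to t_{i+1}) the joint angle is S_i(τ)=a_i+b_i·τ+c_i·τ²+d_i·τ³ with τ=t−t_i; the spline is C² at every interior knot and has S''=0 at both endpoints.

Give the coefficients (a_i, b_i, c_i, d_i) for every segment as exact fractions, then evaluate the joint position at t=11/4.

  seg 0: a=3 b=-2067/349 c=0 d=255/349
  seg 1: a=-3 b=993/349 c=1530/349 d=-778/349
  seg 2: a=2 b=1719/349 c=-804/349 d=127/2792
  seg 3: a=3 b=-2613/698 c=-2835/1396 d=332/349
  seg 4: a=-5 b=-315/698 c=5133/1396 d=-1711/1396
S(11/4) = 7365/11168

Δ: Δ0=-3, Δ1=5, Δ2=1/2, Δ3=-4, Δ4=2
row 1: diag=6, rhs=48; c'=1/6, d'=8
row 2: denom=6−1·1/6=35/6; d'=(-27−1·8)/(35/6)=-6
row 3: denom=8−2·12/35=256/35; d'=(-27−2·-6)/(256/35)=-525/256
row 4: denom=6−2·35/128=349/64; d'=(36−2·-525/256)/(349/64)=5133/698
back: M4=5133/698
back: M3=-525/256−35/128·5133/698=-2835/698
back: M2=-6−12/35·-2835/698=-1608/349
back: M1=8−1/6·-1608/349=3060/349
M: M0=0, M1=3060/349, M2=-1608/349, M3=-2835/698, M4=5133/698, M5=0
seg 0: a=3, c=M0/2=0, d=(M1−M0)/(6·2)=255/349, b=Δ0−h0·(2M0+M1)/6=-2067/349
seg 1: a=-3, c=M1/2=1530/349, d=(M2−M1)/(6·1)=-778/349, b=Δ1−h1·(2M1+M2)/6=993/349
seg 2: a=2, c=M2/2=-804/349, d=(M3−M2)/(6·2)=127/2792, b=Δ2−h2·(2M2+M3)/6=1719/349
seg 3: a=3, c=M3/2=-2835/1396, d=(M4−M3)/(6·2)=332/349, b=Δ3−h3·(2M3+M4)/6=-2613/698
seg 4: a=-5, c=M4/2=5133/1396, d=(M5−M4)/(6·1)=-1711/1396, b=Δ4−h4·(2M4+M5)/6=-315/698
t_q=11/4 → seg 1, τ=3/4; S=-3+993/349·τ+1530/349·τ²+-778/349·τ³=7365/11168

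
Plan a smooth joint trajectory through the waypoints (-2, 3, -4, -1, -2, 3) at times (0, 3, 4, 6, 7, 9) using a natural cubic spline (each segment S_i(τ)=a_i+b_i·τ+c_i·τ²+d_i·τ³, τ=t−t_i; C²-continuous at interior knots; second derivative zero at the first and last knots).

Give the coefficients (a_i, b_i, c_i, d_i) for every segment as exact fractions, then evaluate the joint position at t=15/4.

  seg 0: a=-2 b=49567/8718 c=0 d=-3893/8718
  seg 1: a=3 b=-27772/4359 c=-11679/2906 d=29555/8718
  seg 2: a=-4 b=-36953/8718 c=8938/1453 d=-28613/17436
  seg 3: a=-1 b=5881/8718 c=-10737/2906 d=8806/4359
  seg 4: a=-2 b=-5705/8718 c=6875/2906 d=-6875/17436
S(15/4) = -485201/185984

Δ: Δ0=5/3, Δ1=-7, Δ2=3/2, Δ3=-1, Δ4=5/2
row 1: diag=8, rhs=-52; c'=1/8, d'=-13/2
row 2: denom=6−1·1/8=47/8; d'=(51−1·-13/2)/(47/8)=460/47
row 3: denom=6−2·16/47=250/47; d'=(-15−2·460/47)/(250/47)=-13/2
row 4: denom=6−1·47/250=1453/250; d'=(21−1·-13/2)/(1453/250)=6875/1453
back: M4=6875/1453
back: M3=-13/2−47/250·6875/1453=-10737/1453
back: M2=460/47−16/47·-10737/1453=17876/1453
back: M1=-13/2−1/8·17876/1453=-11679/1453
M: M0=0, M1=-11679/1453, M2=17876/1453, M3=-10737/1453, M4=6875/1453, M5=0
seg 0: a=-2, c=M0/2=0, d=(M1−M0)/(6·3)=-3893/8718, b=Δ0−h0·(2M0+M1)/6=49567/8718
seg 1: a=3, c=M1/2=-11679/2906, d=(M2−M1)/(6·1)=29555/8718, b=Δ1−h1·(2M1+M2)/6=-27772/4359
seg 2: a=-4, c=M2/2=8938/1453, d=(M3−M2)/(6·2)=-28613/17436, b=Δ2−h2·(2M2+M3)/6=-36953/8718
seg 3: a=-1, c=M3/2=-10737/2906, d=(M4−M3)/(6·1)=8806/4359, b=Δ3−h3·(2M3+M4)/6=5881/8718
seg 4: a=-2, c=M4/2=6875/2906, d=(M5−M4)/(6·2)=-6875/17436, b=Δ4−h4·(2M4+M5)/6=-5705/8718
t_q=15/4 → seg 1, τ=3/4; S=3+-27772/4359·τ+-11679/2906·τ²+29555/8718·τ³=-485201/185984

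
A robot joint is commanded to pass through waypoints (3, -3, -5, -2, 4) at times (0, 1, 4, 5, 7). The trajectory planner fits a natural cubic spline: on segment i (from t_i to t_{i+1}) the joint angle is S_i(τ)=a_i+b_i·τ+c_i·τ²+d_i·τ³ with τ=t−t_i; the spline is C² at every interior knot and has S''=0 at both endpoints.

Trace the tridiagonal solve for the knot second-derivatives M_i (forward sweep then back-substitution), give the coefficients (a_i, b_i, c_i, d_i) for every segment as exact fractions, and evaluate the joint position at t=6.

Δ: Δ0=-6, Δ1=-2/3, Δ2=3, Δ3=3
row 1: diag=8, rhs=32; c'=3/8, d'=4
row 2: denom=8−3·3/8=55/8; d'=(22−3·4)/(55/8)=16/11
row 3: denom=6−1·8/55=322/55; d'=(0−1·16/11)/(322/55)=-40/161
back: M3=-40/161
back: M2=16/11−8/55·-40/161=240/161
back: M1=4−3/8·240/161=554/161
M: M0=0, M1=554/161, M2=240/161, M3=-40/161, M4=0
seg 0: a=3, c=M0/2=0, d=(M1−M0)/(6·1)=277/483, b=Δ0−h0·(2M0+M1)/6=-3175/483
seg 1: a=-3, c=M1/2=277/161, d=(M2−M1)/(6·3)=-157/1449, b=Δ1−h1·(2M1+M2)/6=-2344/483
seg 2: a=-5, c=M2/2=120/161, d=(M3−M2)/(6·1)=-20/69, b=Δ2−h2·(2M2+M3)/6=1229/483
seg 3: a=-2, c=M3/2=-20/161, d=(M4−M3)/(6·2)=10/483, b=Δ3−h3·(2M3+M4)/6=1529/483
t_q=6 → seg 3, τ=1; S=-2+1529/483·τ+-20/161·τ²+10/483·τ³=171/161

  seg 0: a=3 b=-3175/483 c=0 d=277/483
  seg 1: a=-3 b=-2344/483 c=277/161 d=-157/1449
  seg 2: a=-5 b=1229/483 c=120/161 d=-20/69
  seg 3: a=-2 b=1529/483 c=-20/161 d=10/483
S(6) = 171/161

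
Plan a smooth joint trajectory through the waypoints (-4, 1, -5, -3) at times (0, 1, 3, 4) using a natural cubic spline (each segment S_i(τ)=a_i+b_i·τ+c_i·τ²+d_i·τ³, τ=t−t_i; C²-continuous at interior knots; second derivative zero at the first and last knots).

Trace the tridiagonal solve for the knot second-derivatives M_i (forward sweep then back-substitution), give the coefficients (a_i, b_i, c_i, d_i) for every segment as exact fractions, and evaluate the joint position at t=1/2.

Δ: Δ0=5, Δ1=-3, Δ2=2
row 1: diag=6, rhs=-48; c'=1/3, d'=-8
row 2: denom=6−2·1/3=16/3; d'=(30−2·-8)/(16/3)=69/8
back: M2=69/8
back: M1=-8−1/3·69/8=-87/8
M: M0=0, M1=-87/8, M2=69/8, M3=0
seg 0: a=-4, c=M0/2=0, d=(M1−M0)/(6·1)=-29/16, b=Δ0−h0·(2M0+M1)/6=109/16
seg 1: a=1, c=M1/2=-87/16, d=(M2−M1)/(6·2)=13/8, b=Δ1−h1·(2M1+M2)/6=11/8
seg 2: a=-5, c=M2/2=69/16, d=(M3−M2)/(6·1)=-23/16, b=Δ2−h2·(2M2+M3)/6=-7/8
t_q=1/2 → seg 0, τ=1/2; S=-4+109/16·τ+0·τ²+-29/16·τ³=-105/128

  seg 0: a=-4 b=109/16 c=0 d=-29/16
  seg 1: a=1 b=11/8 c=-87/16 d=13/8
  seg 2: a=-5 b=-7/8 c=69/16 d=-23/16
S(1/2) = -105/128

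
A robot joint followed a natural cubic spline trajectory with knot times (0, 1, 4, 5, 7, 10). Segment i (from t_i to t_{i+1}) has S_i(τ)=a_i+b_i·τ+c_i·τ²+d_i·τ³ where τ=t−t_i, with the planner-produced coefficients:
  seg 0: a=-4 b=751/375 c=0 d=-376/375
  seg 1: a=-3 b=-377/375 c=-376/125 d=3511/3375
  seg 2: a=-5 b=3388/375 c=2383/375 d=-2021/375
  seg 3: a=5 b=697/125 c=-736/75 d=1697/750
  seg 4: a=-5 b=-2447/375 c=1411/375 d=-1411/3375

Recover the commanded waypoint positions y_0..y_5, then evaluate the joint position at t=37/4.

y_0=-4 y_1=-3 y_2=-5 y_3=5 y_4=-5 y_5=-2
S(37/4) = -8633/1600

y_0 = S_0(0) = a_0 = -4
y_1 = S_1(0) = a_1 = -3
y_2 = S_2(0) = a_2 = -5
y_3 = S_3(0) = a_3 = 5
y_4 = S_4(0) = a_4 = -5
y_5 = S_4(3) = -2
t_q=37/4 is in segment 4 (τ=9/4); S_4(τ)=-8633/1600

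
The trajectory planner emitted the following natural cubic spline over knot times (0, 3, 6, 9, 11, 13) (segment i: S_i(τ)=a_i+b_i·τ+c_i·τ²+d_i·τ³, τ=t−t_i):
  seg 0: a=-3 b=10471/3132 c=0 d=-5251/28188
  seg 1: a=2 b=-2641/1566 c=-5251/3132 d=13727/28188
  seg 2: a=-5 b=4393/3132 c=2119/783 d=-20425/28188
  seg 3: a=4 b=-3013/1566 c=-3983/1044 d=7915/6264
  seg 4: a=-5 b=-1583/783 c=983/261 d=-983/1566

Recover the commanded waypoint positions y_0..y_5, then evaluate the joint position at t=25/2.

y_0 = S_0(0) = a_0 = -3
y_1 = S_1(0) = a_1 = 2
y_2 = S_2(0) = a_2 = -5
y_3 = S_3(0) = a_3 = 4
y_4 = S_4(0) = a_4 = -5
y_5 = S_4(2) = 1
t_q=25/2 is in segment 4 (τ=3/2); S_4(τ)=-7003/4176

y_0=-3 y_1=2 y_2=-5 y_3=4 y_4=-5 y_5=1
S(25/2) = -7003/4176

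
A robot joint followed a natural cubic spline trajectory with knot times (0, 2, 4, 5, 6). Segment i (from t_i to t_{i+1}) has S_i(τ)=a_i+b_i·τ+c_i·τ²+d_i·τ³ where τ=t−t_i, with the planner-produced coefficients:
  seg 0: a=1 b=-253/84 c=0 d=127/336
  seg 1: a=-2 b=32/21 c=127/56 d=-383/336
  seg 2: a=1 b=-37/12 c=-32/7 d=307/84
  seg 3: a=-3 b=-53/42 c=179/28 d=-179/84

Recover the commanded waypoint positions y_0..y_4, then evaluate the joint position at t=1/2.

y_0 = S_0(0) = a_0 = 1
y_1 = S_1(0) = a_1 = -2
y_2 = S_2(0) = a_2 = 1
y_3 = S_3(0) = a_3 = -3
y_4 = S_3(1) = 0
t_q=1/2 is in segment 0 (τ=1/2); S_0(τ)=-411/896

y_0=1 y_1=-2 y_2=1 y_3=-3 y_4=0
S(1/2) = -411/896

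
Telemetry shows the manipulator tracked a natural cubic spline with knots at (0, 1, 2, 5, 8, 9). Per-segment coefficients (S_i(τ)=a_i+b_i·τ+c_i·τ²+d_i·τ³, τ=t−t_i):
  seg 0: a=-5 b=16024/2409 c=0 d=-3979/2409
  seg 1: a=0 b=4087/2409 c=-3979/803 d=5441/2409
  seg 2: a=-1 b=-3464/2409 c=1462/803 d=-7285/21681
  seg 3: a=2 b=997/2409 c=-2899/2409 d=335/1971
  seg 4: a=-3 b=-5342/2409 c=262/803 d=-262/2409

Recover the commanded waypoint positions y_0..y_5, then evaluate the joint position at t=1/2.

y_0=-5 y_1=0 y_2=-1 y_3=2 y_4=-3 y_5=-5
S(1/2) = -12081/6424

y_0 = S_0(0) = a_0 = -5
y_1 = S_1(0) = a_1 = 0
y_2 = S_2(0) = a_2 = -1
y_3 = S_3(0) = a_3 = 2
y_4 = S_4(0) = a_4 = -3
y_5 = S_4(1) = -5
t_q=1/2 is in segment 0 (τ=1/2); S_0(τ)=-12081/6424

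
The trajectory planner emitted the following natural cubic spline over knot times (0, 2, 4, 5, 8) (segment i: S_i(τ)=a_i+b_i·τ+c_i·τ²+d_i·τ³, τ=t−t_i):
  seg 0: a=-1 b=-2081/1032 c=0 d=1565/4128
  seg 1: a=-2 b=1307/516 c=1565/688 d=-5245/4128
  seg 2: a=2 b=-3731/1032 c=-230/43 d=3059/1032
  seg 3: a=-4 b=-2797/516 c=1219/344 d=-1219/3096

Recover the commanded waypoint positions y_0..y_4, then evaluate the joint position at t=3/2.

y_0 = S_0(0) = a_0 = -1
y_1 = S_1(0) = a_1 = -2
y_2 = S_2(0) = a_2 = 2
y_3 = S_3(0) = a_3 = -4
y_4 = S_3(3) = 1
t_q=3/2 is in segment 0 (τ=3/2); S_0(τ)=-30219/11008

y_0=-1 y_1=-2 y_2=2 y_3=-4 y_4=1
S(3/2) = -30219/11008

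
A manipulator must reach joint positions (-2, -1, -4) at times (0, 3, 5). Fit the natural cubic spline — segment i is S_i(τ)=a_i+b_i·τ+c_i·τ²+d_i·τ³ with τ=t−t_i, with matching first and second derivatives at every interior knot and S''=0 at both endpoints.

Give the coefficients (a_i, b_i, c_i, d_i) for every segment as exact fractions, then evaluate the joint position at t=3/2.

  seg 0: a=-2 b=53/60 c=0 d=-11/180
  seg 1: a=-1 b=-23/30 c=-11/20 d=11/120
S(3/2) = -141/160

Δ: Δ0=1/3, Δ1=-3/2
row 1: diag=10, rhs=-11; c'=1/5, d'=-11/10
back: M1=-11/10
M: M0=0, M1=-11/10, M2=0
seg 0: a=-2, c=M0/2=0, d=(M1−M0)/(6·3)=-11/180, b=Δ0−h0·(2M0+M1)/6=53/60
seg 1: a=-1, c=M1/2=-11/20, d=(M2−M1)/(6·2)=11/120, b=Δ1−h1·(2M1+M2)/6=-23/30
t_q=3/2 → seg 0, τ=3/2; S=-2+53/60·τ+0·τ²+-11/180·τ³=-141/160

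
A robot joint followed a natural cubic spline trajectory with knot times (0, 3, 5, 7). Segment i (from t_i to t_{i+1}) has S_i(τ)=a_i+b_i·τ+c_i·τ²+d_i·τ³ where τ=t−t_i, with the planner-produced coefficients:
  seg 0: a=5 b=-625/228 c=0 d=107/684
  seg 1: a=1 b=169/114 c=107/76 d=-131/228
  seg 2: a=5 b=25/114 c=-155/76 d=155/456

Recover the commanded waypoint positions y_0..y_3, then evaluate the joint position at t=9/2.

y_0=5 y_1=1 y_2=5 y_3=0
S(9/2) = 2707/608

y_0 = S_0(0) = a_0 = 5
y_1 = S_1(0) = a_1 = 1
y_2 = S_2(0) = a_2 = 5
y_3 = S_2(2) = 0
t_q=9/2 is in segment 1 (τ=3/2); S_1(τ)=2707/608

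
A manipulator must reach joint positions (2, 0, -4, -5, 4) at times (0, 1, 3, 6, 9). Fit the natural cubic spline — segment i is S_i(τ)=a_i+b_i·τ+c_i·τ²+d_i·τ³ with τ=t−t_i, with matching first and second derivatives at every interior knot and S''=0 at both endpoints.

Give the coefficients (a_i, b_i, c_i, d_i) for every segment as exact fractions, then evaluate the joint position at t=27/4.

Δ: Δ0=-2, Δ1=-2, Δ2=-1/3, Δ3=3
row 1: diag=6, rhs=0; c'=1/3, d'=0
row 2: denom=10−2·1/3=28/3; d'=(10−2·0)/(28/3)=15/14
row 3: denom=12−3·9/28=309/28; d'=(20−3·15/14)/(309/28)=470/309
back: M3=470/309
back: M2=15/14−9/28·470/309=60/103
back: M1=0−1/3·60/103=-20/103
M: M0=0, M1=-20/103, M2=60/103, M3=470/309, M4=0
seg 0: a=2, c=M0/2=0, d=(M1−M0)/(6·1)=-10/309, b=Δ0−h0·(2M0+M1)/6=-608/309
seg 1: a=0, c=M1/2=-10/103, d=(M2−M1)/(6·2)=20/309, b=Δ1−h1·(2M1+M2)/6=-638/309
seg 2: a=-4, c=M2/2=30/103, d=(M3−M2)/(6·3)=145/2781, b=Δ2−h2·(2M2+M3)/6=-518/309
seg 3: a=-5, c=M3/2=235/309, d=(M4−M3)/(6·3)=-235/2781, b=Δ3−h3·(2M3+M4)/6=457/309
t_q=27/4 → seg 3, τ=3/4; S=-5+457/309·τ+235/309·τ²+-235/2781·τ³=-23063/6592

  seg 0: a=2 b=-608/309 c=0 d=-10/309
  seg 1: a=0 b=-638/309 c=-10/103 d=20/309
  seg 2: a=-4 b=-518/309 c=30/103 d=145/2781
  seg 3: a=-5 b=457/309 c=235/309 d=-235/2781
S(27/4) = -23063/6592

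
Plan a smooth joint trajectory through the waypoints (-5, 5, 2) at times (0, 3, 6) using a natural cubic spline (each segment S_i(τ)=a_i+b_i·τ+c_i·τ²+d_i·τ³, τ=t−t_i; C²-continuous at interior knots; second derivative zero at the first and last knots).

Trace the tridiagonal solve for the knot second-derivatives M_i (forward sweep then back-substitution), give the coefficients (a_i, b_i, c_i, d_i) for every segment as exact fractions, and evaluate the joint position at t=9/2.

Δ: Δ0=10/3, Δ1=-1
row 1: diag=12, rhs=-26; c'=1/4, d'=-13/6
back: M1=-13/6
M: M0=0, M1=-13/6, M2=0
seg 0: a=-5, c=M0/2=0, d=(M1−M0)/(6·3)=-13/108, b=Δ0−h0·(2M0+M1)/6=53/12
seg 1: a=5, c=M1/2=-13/12, d=(M2−M1)/(6·3)=13/108, b=Δ1−h1·(2M1+M2)/6=7/6
t_q=9/2 → seg 1, τ=3/2; S=5+7/6·τ+-13/12·τ²+13/108·τ³=151/32

  seg 0: a=-5 b=53/12 c=0 d=-13/108
  seg 1: a=5 b=7/6 c=-13/12 d=13/108
S(9/2) = 151/32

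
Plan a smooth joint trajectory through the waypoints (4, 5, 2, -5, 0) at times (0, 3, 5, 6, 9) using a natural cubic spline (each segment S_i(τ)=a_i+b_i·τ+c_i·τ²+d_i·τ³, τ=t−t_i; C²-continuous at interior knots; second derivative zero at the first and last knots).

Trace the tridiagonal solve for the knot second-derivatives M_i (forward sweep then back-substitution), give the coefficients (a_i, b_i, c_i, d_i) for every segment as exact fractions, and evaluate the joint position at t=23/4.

  seg 0: a=4 b=59/292 c=0 d=115/7884
  seg 1: a=5 b=87/146 c=115/876 d=-1033/1752
  seg 2: a=2 b=-1304/219 c=-746/219 d=517/219
  seg 3: a=-5 b=-415/73 c=805/219 d=-805/1971
S(23/4) = -15819/4672

Δ: Δ0=1/3, Δ1=-3/2, Δ2=-7, Δ3=5/3
row 1: diag=10, rhs=-11; c'=1/5, d'=-11/10
row 2: denom=6−2·1/5=28/5; d'=(-33−2·-11/10)/(28/5)=-11/2
row 3: denom=8−1·5/28=219/28; d'=(52−1·-11/2)/(219/28)=1610/219
back: M3=1610/219
back: M2=-11/2−5/28·1610/219=-1492/219
back: M1=-11/10−1/5·-1492/219=115/438
M: M0=0, M1=115/438, M2=-1492/219, M3=1610/219, M4=0
seg 0: a=4, c=M0/2=0, d=(M1−M0)/(6·3)=115/7884, b=Δ0−h0·(2M0+M1)/6=59/292
seg 1: a=5, c=M1/2=115/876, d=(M2−M1)/(6·2)=-1033/1752, b=Δ1−h1·(2M1+M2)/6=87/146
seg 2: a=2, c=M2/2=-746/219, d=(M3−M2)/(6·1)=517/219, b=Δ2−h2·(2M2+M3)/6=-1304/219
seg 3: a=-5, c=M3/2=805/219, d=(M4−M3)/(6·3)=-805/1971, b=Δ3−h3·(2M3+M4)/6=-415/73
t_q=23/4 → seg 2, τ=3/4; S=2+-1304/219·τ+-746/219·τ²+517/219·τ³=-15819/4672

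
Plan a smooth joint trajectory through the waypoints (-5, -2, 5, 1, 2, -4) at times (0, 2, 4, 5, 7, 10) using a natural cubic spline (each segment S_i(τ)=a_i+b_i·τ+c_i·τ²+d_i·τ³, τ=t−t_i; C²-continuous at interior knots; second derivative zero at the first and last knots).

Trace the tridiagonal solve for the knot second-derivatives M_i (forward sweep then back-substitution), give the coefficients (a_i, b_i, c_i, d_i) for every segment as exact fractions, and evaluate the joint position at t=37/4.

Δ: Δ0=3/2, Δ1=7/2, Δ2=-4, Δ3=1/2, Δ4=-2
row 1: diag=8, rhs=12; c'=1/4, d'=3/2
row 2: denom=6−2·1/4=11/2; d'=(-45−2·3/2)/(11/2)=-96/11
row 3: denom=6−1·2/11=64/11; d'=(27−1·-96/11)/(64/11)=393/64
row 4: denom=10−2·11/32=149/16; d'=(-15−2·393/64)/(149/16)=-873/298
back: M4=-873/298
back: M3=393/64−11/32·-873/298=1065/149
back: M2=-96/11−2/11·1065/149=-1494/149
back: M1=3/2−1/4·-1494/149=597/149
M: M0=0, M1=597/149, M2=-1494/149, M3=1065/149, M4=-873/298, M5=0
seg 0: a=-5, c=M0/2=0, d=(M1−M0)/(6·2)=199/596, b=Δ0−h0·(2M0+M1)/6=49/298
seg 1: a=-2, c=M1/2=597/298, d=(M2−M1)/(6·2)=-697/596, b=Δ1−h1·(2M1+M2)/6=1243/298
seg 2: a=5, c=M2/2=-747/149, d=(M3−M2)/(6·1)=853/298, b=Δ2−h2·(2M2+M3)/6=-551/298
seg 3: a=1, c=M3/2=1065/298, d=(M4−M3)/(6·2)=-1001/1192, b=Δ3−h3·(2M3+M4)/6=-490/149
seg 4: a=2, c=M4/2=-873/596, d=(M5−M4)/(6·3)=97/596, b=Δ4−h4·(2M4+M5)/6=277/298
t_q=37/4 → seg 4, τ=9/4; S=2+277/298·τ+-873/596·τ²+97/596·τ³=-56075/38144

  seg 0: a=-5 b=49/298 c=0 d=199/596
  seg 1: a=-2 b=1243/298 c=597/298 d=-697/596
  seg 2: a=5 b=-551/298 c=-747/149 d=853/298
  seg 3: a=1 b=-490/149 c=1065/298 d=-1001/1192
  seg 4: a=2 b=277/298 c=-873/596 d=97/596
S(37/4) = -56075/38144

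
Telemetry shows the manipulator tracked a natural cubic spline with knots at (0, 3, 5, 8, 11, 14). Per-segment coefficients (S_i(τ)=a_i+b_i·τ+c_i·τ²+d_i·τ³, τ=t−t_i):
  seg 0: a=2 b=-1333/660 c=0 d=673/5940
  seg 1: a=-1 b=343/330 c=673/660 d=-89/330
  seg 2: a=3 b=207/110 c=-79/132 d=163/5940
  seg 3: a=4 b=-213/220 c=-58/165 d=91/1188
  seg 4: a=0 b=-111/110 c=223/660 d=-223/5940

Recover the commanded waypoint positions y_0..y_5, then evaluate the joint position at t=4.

y_0 = S_0(0) = a_0 = 2
y_1 = S_1(0) = a_1 = -1
y_2 = S_2(0) = a_2 = 3
y_3 = S_3(0) = a_3 = 4
y_4 = S_4(0) = a_4 = 0
y_5 = S_4(3) = -1
t_q=4 is in segment 1 (τ=1); S_1(τ)=521/660

y_0=2 y_1=-1 y_2=3 y_3=4 y_4=0 y_5=-1
S(4) = 521/660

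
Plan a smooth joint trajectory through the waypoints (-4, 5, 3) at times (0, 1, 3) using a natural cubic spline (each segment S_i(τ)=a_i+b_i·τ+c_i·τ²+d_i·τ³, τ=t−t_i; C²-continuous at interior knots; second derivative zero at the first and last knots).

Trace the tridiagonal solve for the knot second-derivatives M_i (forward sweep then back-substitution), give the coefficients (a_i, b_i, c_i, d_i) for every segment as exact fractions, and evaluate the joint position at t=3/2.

  seg 0: a=-4 b=32/3 c=0 d=-5/3
  seg 1: a=5 b=17/3 c=-5 d=5/6
S(3/2) = 107/16

Δ: Δ0=9, Δ1=-1
row 1: diag=6, rhs=-60; c'=1/3, d'=-10
back: M1=-10
M: M0=0, M1=-10, M2=0
seg 0: a=-4, c=M0/2=0, d=(M1−M0)/(6·1)=-5/3, b=Δ0−h0·(2M0+M1)/6=32/3
seg 1: a=5, c=M1/2=-5, d=(M2−M1)/(6·2)=5/6, b=Δ1−h1·(2M1+M2)/6=17/3
t_q=3/2 → seg 1, τ=1/2; S=5+17/3·τ+-5·τ²+5/6·τ³=107/16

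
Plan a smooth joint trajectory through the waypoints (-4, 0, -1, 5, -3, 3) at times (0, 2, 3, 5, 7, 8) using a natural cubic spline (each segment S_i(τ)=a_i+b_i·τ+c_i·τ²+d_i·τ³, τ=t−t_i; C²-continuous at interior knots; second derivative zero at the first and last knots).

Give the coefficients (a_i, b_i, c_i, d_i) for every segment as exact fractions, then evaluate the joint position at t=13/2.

Δ: Δ0=2, Δ1=-1, Δ2=3, Δ3=-4, Δ4=6
row 1: diag=6, rhs=-18; c'=1/6, d'=-3
row 2: denom=6−1·1/6=35/6; d'=(24−1·-3)/(35/6)=162/35
row 3: denom=8−2·12/35=256/35; d'=(-42−2·162/35)/(256/35)=-897/128
row 4: denom=6−2·35/128=349/64; d'=(60−2·-897/128)/(349/64)=4737/349
back: M4=4737/349
back: M3=-897/128−35/128·4737/349=-3741/349
back: M2=162/35−12/35·-3741/349=2898/349
back: M1=-3−1/6·2898/349=-1530/349
M: M0=0, M1=-1530/349, M2=2898/349, M3=-3741/349, M4=4737/349, M5=0
seg 0: a=-4, c=M0/2=0, d=(M1−M0)/(6·2)=-255/698, b=Δ0−h0·(2M0+M1)/6=1208/349
seg 1: a=0, c=M1/2=-765/349, d=(M2−M1)/(6·1)=738/349, b=Δ1−h1·(2M1+M2)/6=-322/349
seg 2: a=-1, c=M2/2=1449/349, d=(M3−M2)/(6·2)=-2213/1396, b=Δ2−h2·(2M2+M3)/6=362/349
seg 3: a=5, c=M3/2=-3741/698, d=(M4−M3)/(6·2)=1413/698, b=Δ3−h3·(2M3+M4)/6=-481/349
seg 4: a=-3, c=M4/2=4737/698, d=(M5−M4)/(6·1)=-1579/698, b=Δ4−h4·(2M4+M5)/6=515/349
t_q=13/2 → seg 3, τ=3/2; S=5+-481/349·τ+-3741/698·τ²+1413/698·τ³=-12811/5584

  seg 0: a=-4 b=1208/349 c=0 d=-255/698
  seg 1: a=0 b=-322/349 c=-765/349 d=738/349
  seg 2: a=-1 b=362/349 c=1449/349 d=-2213/1396
  seg 3: a=5 b=-481/349 c=-3741/698 d=1413/698
  seg 4: a=-3 b=515/349 c=4737/698 d=-1579/698
S(13/2) = -12811/5584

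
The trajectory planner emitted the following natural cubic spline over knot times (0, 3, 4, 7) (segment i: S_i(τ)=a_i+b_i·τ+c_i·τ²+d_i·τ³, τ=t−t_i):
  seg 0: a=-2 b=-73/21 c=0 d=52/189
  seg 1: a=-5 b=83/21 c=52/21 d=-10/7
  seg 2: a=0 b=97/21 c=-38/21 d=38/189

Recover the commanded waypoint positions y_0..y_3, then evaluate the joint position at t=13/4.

y_0=-2 y_1=-5 y_2=0 y_3=3
S(13/4) = -869/224

y_0 = S_0(0) = a_0 = -2
y_1 = S_1(0) = a_1 = -5
y_2 = S_2(0) = a_2 = 0
y_3 = S_2(3) = 3
t_q=13/4 is in segment 1 (τ=1/4); S_1(τ)=-869/224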